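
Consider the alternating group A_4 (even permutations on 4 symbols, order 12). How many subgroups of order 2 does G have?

|G| = 12 and 2 | 12, so subgroups of order 2 are possible by Lagrange.
The subgroups of order 2 are: {e, (1 2)(3 4)}; {e, (1 3)(2 4)}; {e, (1 4)(2 3)}.
So G has 3 subgroups of order 2.

3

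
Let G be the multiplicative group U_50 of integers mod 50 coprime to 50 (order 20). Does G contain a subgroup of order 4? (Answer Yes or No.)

Yes

4 | 20. A subgroup of order 4 is {1, 7, 43, 49}.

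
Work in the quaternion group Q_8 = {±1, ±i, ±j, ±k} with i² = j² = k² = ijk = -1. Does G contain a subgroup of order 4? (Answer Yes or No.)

4 | 8. A subgroup of order 4 is {1, -1, i, -i}.

Yes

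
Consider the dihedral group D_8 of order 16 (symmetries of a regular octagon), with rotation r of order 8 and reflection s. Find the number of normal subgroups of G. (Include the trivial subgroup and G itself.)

G has 19 subgroups. Checking conjugation-invariance by order — order 1: 1/1 normal; order 2: 1/9 normal; order 4: 1/5 normal; order 8: 3/3 normal; order 16: 1/1 normal.
Total normal subgroups: 7.

7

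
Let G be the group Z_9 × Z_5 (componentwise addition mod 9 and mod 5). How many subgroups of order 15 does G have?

1

|G| = 45 and 15 | 45, so subgroups of order 15 are possible by Lagrange.
The subgroups of order 15 are: {(0,0), (0,1), (0,2), (0,3), (0,4), (3,0), (3,1), (3,2), (3,3), (3,4), (6,0), (6,1), (6,2), (6,3), (6,4)}.
So G has 1 subgroup of order 15.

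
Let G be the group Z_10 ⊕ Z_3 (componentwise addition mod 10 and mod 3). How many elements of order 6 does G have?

2

An element (a,b) has order lcm(ord(a), ord(b)); count pairs with lcm equal to 6.
Enumerating gives 2 such elements.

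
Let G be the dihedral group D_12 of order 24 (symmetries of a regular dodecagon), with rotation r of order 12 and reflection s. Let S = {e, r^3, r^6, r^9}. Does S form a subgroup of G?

|S| = 4 divides |G| = 24, consistent with Lagrange.
S contains the identity, every element's inverse is in S, and S is closed under ·: it is a subgroup.
In fact S = ⟨r^9⟩.

Yes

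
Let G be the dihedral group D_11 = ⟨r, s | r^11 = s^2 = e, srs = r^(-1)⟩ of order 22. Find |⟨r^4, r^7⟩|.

|⟨r^4⟩| = 11 and |⟨r^7⟩| = 11, so |H| is a multiple of lcm(11, 11) = 11 and divides |G| = 22.
Closing under the operation: H = {e, r, r^2, r^3, r^4, r^5, r^6, r^7, r^8, r^9, r^10}, so |H| = 11.

11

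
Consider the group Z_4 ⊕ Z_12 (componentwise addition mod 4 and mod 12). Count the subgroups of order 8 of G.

3

|G| = 48 and 8 | 48, so subgroups of order 8 are possible by Lagrange.
The subgroups of order 8 are: {(0,0), (0,3), (0,6), (0,9), (2,0), (2,3), (2,6), (2,9)}; {(0,0), (0,6), (1,0), (1,6), (2,0), (2,6), (3,0), (3,6)}; {(0,0), (0,6), (1,3), (1,9), (2,0), (2,6), (3,3), (3,9)}.
So G has 3 subgroups of order 8.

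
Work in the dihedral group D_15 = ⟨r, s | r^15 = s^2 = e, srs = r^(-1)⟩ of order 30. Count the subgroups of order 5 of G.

|G| = 30 and 5 | 30, so subgroups of order 5 are possible by Lagrange.
The subgroups of order 5 are: {e, r^3, r^6, r^9, r^12}.
So G has 1 subgroup of order 5.

1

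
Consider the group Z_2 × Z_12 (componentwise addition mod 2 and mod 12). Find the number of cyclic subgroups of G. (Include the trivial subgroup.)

Group the elements of G by the cyclic subgroup they generate; each cyclic subgroup of order d accounts for φ(d) elements.
Cyclic subgroups by order — order 1: 1; order 2: 3; order 3: 1; order 4: 2; order 6: 3; order 12: 2.
Total: 12.

12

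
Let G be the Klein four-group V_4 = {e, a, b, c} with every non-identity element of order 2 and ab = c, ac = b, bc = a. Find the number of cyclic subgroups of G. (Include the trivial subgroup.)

Group the elements of G by the cyclic subgroup they generate; each cyclic subgroup of order d accounts for φ(d) elements.
Cyclic subgroups by order — order 1: 1; order 2: 3.
Total: 4.

4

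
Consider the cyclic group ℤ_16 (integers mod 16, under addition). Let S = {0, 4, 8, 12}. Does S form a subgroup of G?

|S| = 4 divides |G| = 16, consistent with Lagrange.
S contains the identity, every element's inverse is in S, and S is closed under +: it is a subgroup.
In fact S = ⟨4⟩.

Yes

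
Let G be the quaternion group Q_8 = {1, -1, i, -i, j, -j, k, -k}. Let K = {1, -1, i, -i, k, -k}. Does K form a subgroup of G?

|K| = 6 does not divide |G| = 8, so by Lagrange K is not a subgroup.

No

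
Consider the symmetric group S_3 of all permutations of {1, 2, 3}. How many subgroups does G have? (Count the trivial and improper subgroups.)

|G| = 6, so by Lagrange every subgroup order divides 6. Divisors: 1, 2, 3, 6.
Subgroups by order — order 1: 1; order 2: 3; order 3: 1; order 6: 1.
Total: 1 + 3 + 1 + 1 = 6.

6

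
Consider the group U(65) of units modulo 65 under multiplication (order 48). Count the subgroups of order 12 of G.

7

|G| = 48 and 12 | 48, so subgroups of order 12 are possible by Lagrange.
The subgroups of order 12 are: {1, 6, 11, 16, 21, 31, 36, 41, 46, 51, 56, 61}; {1, 9, 12, 14, 16, 17, 23, 29, 38, 43, 61, 62}; {1, 3, 9, 14, 16, 22, 27, 29, 42, 48, 53, 61}; {1, 4, 9, 14, 16, 29, 36, 49, 51, 56, 61, 64}; … (7 in all).
So G has 7 subgroups of order 12.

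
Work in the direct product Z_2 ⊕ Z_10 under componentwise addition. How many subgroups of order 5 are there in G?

|G| = 20 and 5 | 20, so subgroups of order 5 are possible by Lagrange.
The subgroups of order 5 are: {(0,0), (0,2), (0,4), (0,6), (0,8)}.
So G has 1 subgroup of order 5.

1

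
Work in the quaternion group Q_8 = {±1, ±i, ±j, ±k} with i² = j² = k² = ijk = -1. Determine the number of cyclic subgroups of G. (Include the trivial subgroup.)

Each element a generates a cyclic subgroup ⟨a⟩; distinct elements may generate the same one (a cyclic group of order d has φ(d) generators).
Cyclic subgroups by order — order 1: 1; order 2: 1; order 4: 3.
Total: 5.

5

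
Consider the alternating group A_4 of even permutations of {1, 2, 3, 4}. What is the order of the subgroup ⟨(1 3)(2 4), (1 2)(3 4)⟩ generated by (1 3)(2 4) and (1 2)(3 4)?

|⟨(1 3)(2 4)⟩| = 2 and |⟨(1 2)(3 4)⟩| = 2, so |H| is a multiple of lcm(2, 2) = 2 and divides |G| = 12.
Closing under the operation: H = {e, (1 2)(3 4), (1 3)(2 4), (1 4)(2 3)}, so |H| = 4.

4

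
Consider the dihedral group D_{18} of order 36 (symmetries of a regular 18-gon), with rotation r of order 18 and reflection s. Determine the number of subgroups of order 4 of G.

9

|G| = 36 and 4 | 36, so subgroups of order 4 are possible by Lagrange.
The subgroups of order 4 are: {e, r^9, rs, r^10s}; {e, r^9, r^2s, r^11s}; {e, r^9, r^3s, r^12s}; {e, r^9, r^4s, r^13s}; … (9 in all).
So G has 9 subgroups of order 4.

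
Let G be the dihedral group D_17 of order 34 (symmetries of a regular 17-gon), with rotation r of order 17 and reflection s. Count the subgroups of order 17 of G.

1

|G| = 34 and 17 | 34, so subgroups of order 17 are possible by Lagrange.
The subgroups of order 17 are: {e, r, r^2, r^3, r^4, r^5, r^6, r^7, r^8, r^9, r^10, r^11, r^12, r^13, r^14, r^15, r^16}.
So G has 1 subgroup of order 17.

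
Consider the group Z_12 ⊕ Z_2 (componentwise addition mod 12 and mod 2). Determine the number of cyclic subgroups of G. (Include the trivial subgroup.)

A cyclic subgroup of order d is generated by each of its φ(d) elements of order d, so the cyclic subgroups of order d number (#elements of order d)/φ(d).
Cyclic subgroups by order — order 1: 1; order 2: 3; order 3: 1; order 4: 2; order 6: 3; order 12: 2.
Total: 12.

12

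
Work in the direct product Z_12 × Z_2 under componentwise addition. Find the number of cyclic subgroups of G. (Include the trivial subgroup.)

12

Group the elements of G by the cyclic subgroup they generate; each cyclic subgroup of order d accounts for φ(d) elements.
Cyclic subgroups by order — order 1: 1; order 2: 3; order 3: 1; order 4: 2; order 6: 3; order 12: 2.
Total: 12.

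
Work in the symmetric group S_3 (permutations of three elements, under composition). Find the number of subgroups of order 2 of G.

3

|G| = 6 and 2 | 6, so subgroups of order 2 are possible by Lagrange.
The subgroups of order 2 are: {e, (1 2)}; {e, (1 3)}; {e, (2 3)}.
So G has 3 subgroups of order 2.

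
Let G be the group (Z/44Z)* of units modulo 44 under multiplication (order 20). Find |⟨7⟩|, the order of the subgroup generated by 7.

10

Compute successive powers of 7 mod 44: 7, 5, 35, 25, 43, 37, 39, 9, …; 7^10 ≡ 1 (mod 44).
So |⟨7⟩| = 10.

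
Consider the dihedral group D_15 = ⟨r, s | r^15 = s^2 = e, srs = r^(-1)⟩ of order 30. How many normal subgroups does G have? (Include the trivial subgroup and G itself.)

G has 28 subgroups. Checking conjugation-invariance by order — order 1: 1/1 normal; order 2: 0/15 normal; order 3: 1/1 normal; order 5: 1/1 normal; order 6: 0/5 normal; order 10: 0/3 normal; order 15: 1/1 normal; order 30: 1/1 normal.
Total normal subgroups: 5.

5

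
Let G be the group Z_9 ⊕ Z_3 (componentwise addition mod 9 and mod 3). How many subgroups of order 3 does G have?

4

|G| = 27 and 3 | 27, so subgroups of order 3 are possible by Lagrange.
The subgroups of order 3 are: {(0,0), (0,1), (0,2)}; {(0,0), (3,0), (6,0)}; {(0,0), (3,1), (6,2)}; {(0,0), (3,2), (6,1)}.
So G has 4 subgroups of order 3.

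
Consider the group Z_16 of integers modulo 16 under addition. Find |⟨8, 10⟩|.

8

|⟨8⟩| = 2 and |⟨10⟩| = 8, so |H| is a multiple of lcm(2, 8) = 8 and divides |G| = 16.
Closing under the operation: H = {0, 2, 4, 6, 8, 10, 12, 14}, so |H| = 8.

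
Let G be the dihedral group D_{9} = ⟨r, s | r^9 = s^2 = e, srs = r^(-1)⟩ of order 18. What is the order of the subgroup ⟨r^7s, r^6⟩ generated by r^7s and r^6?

6

|⟨r^7s⟩| = 2 and |⟨r^6⟩| = 3, so |H| is a multiple of lcm(2, 3) = 6 and divides |G| = 18.
Closing under the operation: H = {e, r^3, r^6, rs, r^4s, r^7s}, so |H| = 6.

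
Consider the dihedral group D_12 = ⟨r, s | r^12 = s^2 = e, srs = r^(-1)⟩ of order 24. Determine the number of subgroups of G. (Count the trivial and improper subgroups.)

34

|G| = 24, so by Lagrange every subgroup order divides 24. Divisors: 1, 2, 3, 4, 6, 8, 12, 24.
Subgroups by order — order 1: 1; order 2: 13; order 3: 1; order 4: 7; order 6: 5; order 8: 3; order 12: 3; order 24: 1.
Total: 1 + 13 + 1 + 7 + 5 + 3 + 3 + 1 = 34.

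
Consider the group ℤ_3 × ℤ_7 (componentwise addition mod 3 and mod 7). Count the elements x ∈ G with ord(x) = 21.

An element (a,b) has order lcm(ord(a), ord(b)); count pairs with lcm equal to 21.
Enumerating gives 12 such elements.

12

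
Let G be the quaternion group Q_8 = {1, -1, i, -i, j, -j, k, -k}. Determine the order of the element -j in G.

Computing powers of -j: the smallest k with (-j)^k = e is k = 4.

4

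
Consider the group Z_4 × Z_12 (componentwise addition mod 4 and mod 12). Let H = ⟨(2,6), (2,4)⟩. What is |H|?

|⟨(2,6)⟩| = 2 and |⟨(2,4)⟩| = 6, so |H| is a multiple of lcm(2, 6) = 6 and divides |G| = 48.
Closing under the operation: H = {(0,0), (0,2), (0,4), (0,6), (0,8), (0,10), (2,0), (2,2), (2,4), (2,6), (2,8), (2,10)}, so |H| = 12.

12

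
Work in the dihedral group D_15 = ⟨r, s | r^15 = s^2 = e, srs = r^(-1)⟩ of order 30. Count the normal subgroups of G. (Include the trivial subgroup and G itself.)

5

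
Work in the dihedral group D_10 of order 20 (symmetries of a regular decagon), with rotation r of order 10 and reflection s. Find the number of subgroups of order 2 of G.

|G| = 20 and 2 | 20, so subgroups of order 2 are possible by Lagrange.
The subgroups of order 2 are: {e, r^2s}; {e, r^3s}; {e, r^4s}; {e, r^5}; … (11 in all).
So G has 11 subgroups of order 2.

11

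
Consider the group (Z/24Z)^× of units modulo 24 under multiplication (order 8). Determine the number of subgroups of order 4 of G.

|G| = 8 and 4 | 8, so subgroups of order 4 are possible by Lagrange.
The subgroups of order 4 are: {1, 11, 13, 23}; {1, 11, 17, 19}; {1, 5, 7, 11}; {1, 5, 13, 17}; … (7 in all).
So G has 7 subgroups of order 4.

7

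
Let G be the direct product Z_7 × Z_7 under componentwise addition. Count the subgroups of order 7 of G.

8

|G| = 49 and 7 | 49, so subgroups of order 7 are possible by Lagrange.
The subgroups of order 7 are: {(0,0), (0,1), (0,2), (0,3), (0,4), (0,5), (0,6)}; {(0,0), (1,0), (2,0), (3,0), (4,0), (5,0), (6,0)}; {(0,0), (1,1), (2,2), (3,3), (4,4), (5,5), (6,6)}; {(0,0), (1,2), (2,4), (3,6), (4,1), (5,3), (6,5)}; … (8 in all).
So G has 8 subgroups of order 7.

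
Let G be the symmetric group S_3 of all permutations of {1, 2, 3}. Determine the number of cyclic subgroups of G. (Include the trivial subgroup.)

5

Each element a generates a cyclic subgroup ⟨a⟩; distinct elements may generate the same one (a cyclic group of order d has φ(d) generators).
Cyclic subgroups by order — order 1: 1; order 2: 3; order 3: 1.
Total: 5.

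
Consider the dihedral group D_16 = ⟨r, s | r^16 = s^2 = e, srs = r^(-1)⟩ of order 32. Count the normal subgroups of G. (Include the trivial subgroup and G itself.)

8

G has 36 subgroups. Checking conjugation-invariance by order — order 1: 1/1 normal; order 2: 1/17 normal; order 4: 1/9 normal; order 8: 1/5 normal; order 16: 3/3 normal; order 32: 1/1 normal.
Total normal subgroups: 8.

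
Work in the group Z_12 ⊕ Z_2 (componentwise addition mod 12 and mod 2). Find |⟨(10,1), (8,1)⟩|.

|⟨(10,1)⟩| = 6 and |⟨(8,1)⟩| = 6, so |H| is a multiple of lcm(6, 6) = 6 and divides |G| = 24.
Closing under the operation: H = {(0,0), (0,1), (2,0), (2,1), (4,0), (4,1), (6,0), (6,1), (8,0), (8,1), (10,0), (10,1)}, so |H| = 12.

12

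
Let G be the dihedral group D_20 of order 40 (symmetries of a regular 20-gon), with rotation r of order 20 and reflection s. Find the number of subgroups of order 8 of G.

5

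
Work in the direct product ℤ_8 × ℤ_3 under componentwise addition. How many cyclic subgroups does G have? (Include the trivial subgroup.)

Each element a generates a cyclic subgroup ⟨a⟩; distinct elements may generate the same one (a cyclic group of order d has φ(d) generators).
Cyclic subgroups by order — order 1: 1; order 2: 1; order 3: 1; order 4: 1; order 6: 1; order 8: 1; order 12: 1; order 24: 1.
Total: 8.

8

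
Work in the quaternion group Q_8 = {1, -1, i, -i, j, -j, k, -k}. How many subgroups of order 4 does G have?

3

|G| = 8 and 4 | 8, so subgroups of order 4 are possible by Lagrange.
The subgroups of order 4 are: {1, -1, i, -i}; {1, -1, j, -j}; {1, -1, k, -k}.
So G has 3 subgroups of order 4.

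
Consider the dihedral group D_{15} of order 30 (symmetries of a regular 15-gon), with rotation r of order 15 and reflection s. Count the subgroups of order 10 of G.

|G| = 30 and 10 | 30, so subgroups of order 10 are possible by Lagrange.
The subgroups of order 10 are: {e, r^3, r^6, r^9, r^12, rs, r^4s, r^7s, r^10s, r^13s}; {e, r^3, r^6, r^9, r^12, r^2s, r^5s, r^8s, r^11s, r^14s}; {e, r^3, r^6, r^9, r^12, s, r^3s, r^6s, r^9s, r^12s}.
So G has 3 subgroups of order 10.

3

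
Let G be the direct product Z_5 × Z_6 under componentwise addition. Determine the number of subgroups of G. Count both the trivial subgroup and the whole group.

|G| = 30, so by Lagrange every subgroup order divides 30. Divisors: 1, 2, 3, 5, 6, 10, 15, 30.
Subgroups by order — order 1: 1; order 2: 1; order 3: 1; order 5: 1; order 6: 1; order 10: 1; order 15: 1; order 30: 1.
Total: 1 + 1 + 1 + 1 + 1 + 1 + 1 + 1 = 8.

8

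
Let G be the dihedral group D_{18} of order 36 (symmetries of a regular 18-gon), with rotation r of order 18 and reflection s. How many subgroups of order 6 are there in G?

7

|G| = 36 and 6 | 36, so subgroups of order 6 are possible by Lagrange.
The subgroups of order 6 are: {e, r^6, r^12, r^4s, r^10s, r^16s}; {e, r^6, r^12, r^5s, r^11s, r^17s}; {e, r^6, r^12, s, r^6s, r^12s}; {e, r^6, r^12, rs, r^7s, r^13s}; … (7 in all).
So G has 7 subgroups of order 6.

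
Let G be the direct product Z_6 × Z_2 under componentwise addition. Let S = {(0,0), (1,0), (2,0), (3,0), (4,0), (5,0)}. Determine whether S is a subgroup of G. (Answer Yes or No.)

Yes

|S| = 6 divides |G| = 12, consistent with Lagrange.
S contains the identity, every element's inverse is in S, and S is closed under +: it is a subgroup.
In fact S = ⟨(5,0)⟩.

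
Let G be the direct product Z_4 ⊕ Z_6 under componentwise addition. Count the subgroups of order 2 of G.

|G| = 24 and 2 | 24, so subgroups of order 2 are possible by Lagrange.
The subgroups of order 2 are: {(0,0), (0,3)}; {(0,0), (2,0)}; {(0,0), (2,3)}.
So G has 3 subgroups of order 2.

3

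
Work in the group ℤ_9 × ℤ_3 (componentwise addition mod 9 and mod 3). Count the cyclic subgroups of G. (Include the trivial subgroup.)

8

A cyclic subgroup of order d is generated by each of its φ(d) elements of order d, so the cyclic subgroups of order d number (#elements of order d)/φ(d).
Cyclic subgroups by order — order 1: 1; order 3: 4; order 9: 3.
Total: 8.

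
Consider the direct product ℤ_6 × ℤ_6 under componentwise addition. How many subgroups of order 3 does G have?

4

|G| = 36 and 3 | 36, so subgroups of order 3 are possible by Lagrange.
The subgroups of order 3 are: {(0,0), (0,2), (0,4)}; {(0,0), (2,0), (4,0)}; {(0,0), (2,2), (4,4)}; {(0,0), (2,4), (4,2)}.
So G has 4 subgroups of order 3.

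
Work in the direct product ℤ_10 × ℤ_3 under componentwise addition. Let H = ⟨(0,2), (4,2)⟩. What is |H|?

15

|⟨(0,2)⟩| = 3 and |⟨(4,2)⟩| = 15, so |H| is a multiple of lcm(3, 15) = 15 and divides |G| = 30.
Closing under the operation: H = {(0,0), (0,1), (0,2), (2,0), (2,1), (2,2), (4,0), (4,1), (4,2), (6,0), (6,1), (6,2), (8,0), (8,1), (8,2)}, so |H| = 15.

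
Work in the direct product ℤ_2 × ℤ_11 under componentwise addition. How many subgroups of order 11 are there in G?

1

|G| = 22 and 11 | 22, so subgroups of order 11 are possible by Lagrange.
The subgroups of order 11 are: {(0,0), (0,1), (0,2), (0,3), (0,4), (0,5), (0,6), (0,7), (0,8), (0,9), (0,10)}.
So G has 1 subgroup of order 11.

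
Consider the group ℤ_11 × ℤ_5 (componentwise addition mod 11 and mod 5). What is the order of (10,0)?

11

The order of (10,0) in Z_11 × Z_5 is lcm(ord(10) in Z_11, ord(0) in Z_5).
ord(10) = 11 and ord(0) = 1, so |⟨(10,0)⟩| = lcm(11, 1) = 11.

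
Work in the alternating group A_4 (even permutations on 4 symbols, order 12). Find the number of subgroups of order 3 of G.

|G| = 12 and 3 | 12, so subgroups of order 3 are possible by Lagrange.
The subgroups of order 3 are: {e, (1 2 3), (1 3 2)}; {e, (1 2 4), (1 4 2)}; {e, (1 3 4), (1 4 3)}; {e, (2 3 4), (2 4 3)}.
So G has 4 subgroups of order 3.

4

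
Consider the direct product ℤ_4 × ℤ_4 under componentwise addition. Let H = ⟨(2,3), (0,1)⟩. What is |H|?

|⟨(2,3)⟩| = 4 and |⟨(0,1)⟩| = 4, so |H| is a multiple of lcm(4, 4) = 4 and divides |G| = 16.
Closing under the operation: H = {(0,0), (0,1), (0,2), (0,3), (2,0), (2,1), (2,2), (2,3)}, so |H| = 8.

8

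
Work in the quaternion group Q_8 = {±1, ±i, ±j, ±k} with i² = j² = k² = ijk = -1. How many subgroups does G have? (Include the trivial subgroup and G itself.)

|G| = 8, so by Lagrange every subgroup order divides 8. Divisors: 1, 2, 4, 8.
Subgroups by order — order 1: 1; order 2: 1; order 4: 3; order 8: 1.
Total: 1 + 1 + 3 + 1 = 6.

6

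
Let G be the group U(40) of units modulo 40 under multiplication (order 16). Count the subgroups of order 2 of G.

7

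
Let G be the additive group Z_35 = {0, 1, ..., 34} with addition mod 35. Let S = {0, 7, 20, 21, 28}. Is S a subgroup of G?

20 ∈ S but its inverse 15 ∉ S, so S is not a subgroup.

No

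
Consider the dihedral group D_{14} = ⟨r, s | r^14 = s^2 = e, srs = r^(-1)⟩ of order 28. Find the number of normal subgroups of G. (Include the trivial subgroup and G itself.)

7

G has 28 subgroups. Checking conjugation-invariance by order — order 1: 1/1 normal; order 2: 1/15 normal; order 4: 0/7 normal; order 7: 1/1 normal; order 14: 3/3 normal; order 28: 1/1 normal.
Total normal subgroups: 7.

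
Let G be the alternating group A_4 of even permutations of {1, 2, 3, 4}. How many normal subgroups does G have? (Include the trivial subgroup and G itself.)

3

G has 10 subgroups. Checking conjugation-invariance by order — order 1: 1/1 normal; order 2: 0/3 normal; order 3: 0/4 normal; order 4: 1/1 normal; order 12: 1/1 normal.
Total normal subgroups: 3.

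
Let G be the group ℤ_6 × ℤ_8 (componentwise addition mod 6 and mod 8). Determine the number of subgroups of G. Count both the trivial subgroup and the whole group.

22

|G| = 48, so by Lagrange every subgroup order divides 48. Divisors: 1, 2, 3, 4, 6, 8, 12, 16, 24, 48.
Subgroups by order — order 1: 1; order 2: 3; order 3: 1; order 4: 3; order 6: 3; order 8: 3; order 12: 3; order 16: 1; order 24: 3; order 48: 1.
Total: 1 + 3 + 1 + 3 + 3 + 3 + 3 + 1 + 3 + 1 = 22.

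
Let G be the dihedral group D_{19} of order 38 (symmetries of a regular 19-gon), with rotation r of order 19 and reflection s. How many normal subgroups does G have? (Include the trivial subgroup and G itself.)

G has 22 subgroups. Checking conjugation-invariance by order — order 1: 1/1 normal; order 2: 0/19 normal; order 19: 1/1 normal; order 38: 1/1 normal.
Total normal subgroups: 3.

3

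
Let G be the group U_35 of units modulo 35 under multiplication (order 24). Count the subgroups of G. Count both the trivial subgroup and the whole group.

|G| = 24, so by Lagrange every subgroup order divides 24. Divisors: 1, 2, 3, 4, 6, 8, 12, 24.
Subgroups by order — order 1: 1; order 2: 3; order 3: 1; order 4: 3; order 6: 3; order 8: 1; order 12: 3; order 24: 1.
Total: 1 + 3 + 1 + 3 + 3 + 1 + 3 + 1 = 16.

16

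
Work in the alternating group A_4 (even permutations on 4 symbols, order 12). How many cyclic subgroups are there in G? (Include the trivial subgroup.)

8

A cyclic subgroup of order d is generated by each of its φ(d) elements of order d, so the cyclic subgroups of order d number (#elements of order d)/φ(d).
Cyclic subgroups by order — order 1: 1; order 2: 3; order 3: 4.
Total: 8.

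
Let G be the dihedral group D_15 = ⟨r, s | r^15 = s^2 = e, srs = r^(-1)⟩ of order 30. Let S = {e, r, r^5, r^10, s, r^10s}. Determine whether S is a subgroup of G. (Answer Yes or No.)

No

r ∈ S but its inverse r^14 ∉ S, so S is not a subgroup.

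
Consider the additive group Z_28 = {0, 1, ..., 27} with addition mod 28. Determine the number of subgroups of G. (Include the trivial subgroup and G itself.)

6

Subgroups of the cyclic group Z_28 correspond bijectively to divisors of 28.
Divisors of 28: 1, 2, 4, 7, 14, 28.
So Z_28 has 6 subgroups.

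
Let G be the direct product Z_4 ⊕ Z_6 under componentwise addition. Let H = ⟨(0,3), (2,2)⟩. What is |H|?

|⟨(0,3)⟩| = 2 and |⟨(2,2)⟩| = 6, so |H| is a multiple of lcm(2, 6) = 6 and divides |G| = 24.
Closing under the operation: H = {(0,0), (0,1), (0,2), (0,3), (0,4), (0,5), (2,0), (2,1), (2,2), (2,3), (2,4), (2,5)}, so |H| = 12.

12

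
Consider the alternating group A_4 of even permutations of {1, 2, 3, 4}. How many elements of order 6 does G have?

0

No element of G has order 6 (even though 6 | 12).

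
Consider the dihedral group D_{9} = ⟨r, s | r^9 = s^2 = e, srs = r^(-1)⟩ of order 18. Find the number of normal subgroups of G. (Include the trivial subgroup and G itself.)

4

G has 16 subgroups. Checking conjugation-invariance by order — order 1: 1/1 normal; order 2: 0/9 normal; order 3: 1/1 normal; order 6: 0/3 normal; order 9: 1/1 normal; order 18: 1/1 normal.
Total normal subgroups: 4.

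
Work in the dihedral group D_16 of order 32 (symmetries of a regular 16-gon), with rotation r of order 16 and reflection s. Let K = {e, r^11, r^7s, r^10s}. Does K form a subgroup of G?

r^11 ∈ K but its inverse r^5 ∉ K, so K is not a subgroup.

No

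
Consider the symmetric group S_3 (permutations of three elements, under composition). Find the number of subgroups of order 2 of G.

|G| = 6 and 2 | 6, so subgroups of order 2 are possible by Lagrange.
The subgroups of order 2 are: {e, (1 2)}; {e, (1 3)}; {e, (2 3)}.
So G has 3 subgroups of order 2.

3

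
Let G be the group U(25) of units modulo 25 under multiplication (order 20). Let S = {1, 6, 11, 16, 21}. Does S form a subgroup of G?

|S| = 5 divides |G| = 20, consistent with Lagrange.
S contains the identity, every element's inverse is in S, and S is closed under ·: it is a subgroup.
In fact S = ⟨16⟩.

Yes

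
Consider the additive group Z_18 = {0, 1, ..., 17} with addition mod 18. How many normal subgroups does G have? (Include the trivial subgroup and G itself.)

G is abelian, so every subgroup is normal.
G has 6 subgroups in total, hence 6 normal subgroups.

6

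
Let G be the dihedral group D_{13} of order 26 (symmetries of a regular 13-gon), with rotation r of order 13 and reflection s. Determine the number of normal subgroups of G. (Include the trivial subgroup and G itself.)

G has 16 subgroups. Checking conjugation-invariance by order — order 1: 1/1 normal; order 2: 0/13 normal; order 13: 1/1 normal; order 26: 1/1 normal.
Total normal subgroups: 3.

3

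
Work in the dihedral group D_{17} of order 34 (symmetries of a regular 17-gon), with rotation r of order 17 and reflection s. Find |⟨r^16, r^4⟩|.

|⟨r^16⟩| = 17 and |⟨r^4⟩| = 17, so |H| is a multiple of lcm(17, 17) = 17 and divides |G| = 34.
Closing under the operation: H = {e, r, r^2, r^3, r^4, r^5, r^6, r^7, r^8, r^9, r^10, r^11, r^12, r^13, r^14, r^15, r^16}, so |H| = 17.

17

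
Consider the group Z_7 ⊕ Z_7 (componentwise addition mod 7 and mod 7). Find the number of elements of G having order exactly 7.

48

An element (a,b) has order lcm(ord(a), ord(b)); count pairs with lcm equal to 7.
Enumerating gives 48 such elements.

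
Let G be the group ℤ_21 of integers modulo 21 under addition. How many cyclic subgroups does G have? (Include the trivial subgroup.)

A cyclic subgroup of order d is generated by each of its φ(d) elements of order d, so the cyclic subgroups of order d number (#elements of order d)/φ(d).
Cyclic subgroups by order — order 1: 1; order 3: 1; order 7: 1; order 21: 1.
Total: 4.

4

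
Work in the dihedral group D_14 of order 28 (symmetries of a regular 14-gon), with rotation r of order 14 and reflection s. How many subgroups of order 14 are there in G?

3

|G| = 28 and 14 | 28, so subgroups of order 14 are possible by Lagrange.
The subgroups of order 14 are: {e, r, r^2, r^3, r^4, r^5, r^6, r^7, r^8, r^9, r^10, r^11, r^12, r^13}; {e, r^2, r^4, r^6, r^8, r^10, r^12, s, r^2s, r^4s, r^6s, r^8s, r^10s, r^12s}; {e, r^2, r^4, r^6, r^8, r^10, r^12, rs, r^3s, r^5s, r^7s, r^9s, r^11s, r^13s}.
So G has 3 subgroups of order 14.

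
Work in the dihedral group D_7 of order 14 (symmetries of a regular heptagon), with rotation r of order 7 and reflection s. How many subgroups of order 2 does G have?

7

|G| = 14 and 2 | 14, so subgroups of order 2 are possible by Lagrange.
The subgroups of order 2 are: {e, r^2s}; {e, r^3s}; {e, r^4s}; {e, r^5s}; … (7 in all).
So G has 7 subgroups of order 2.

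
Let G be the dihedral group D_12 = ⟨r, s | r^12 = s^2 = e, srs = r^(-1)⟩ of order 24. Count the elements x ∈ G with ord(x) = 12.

The elements of order 12 are: r, r^5, r^7, r^11.
That's 4.

4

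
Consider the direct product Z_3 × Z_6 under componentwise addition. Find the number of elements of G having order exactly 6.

An element (a,b) has order lcm(ord(a), ord(b)); count pairs with lcm equal to 6.
Enumerating gives 8 such elements.

8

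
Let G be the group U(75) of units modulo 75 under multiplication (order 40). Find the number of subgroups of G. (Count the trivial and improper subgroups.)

16

|G| = 40, so by Lagrange every subgroup order divides 40. Divisors: 1, 2, 4, 5, 8, 10, 20, 40.
Subgroups by order — order 1: 1; order 2: 3; order 4: 3; order 5: 1; order 8: 1; order 10: 3; order 20: 3; order 40: 1.
Total: 1 + 3 + 3 + 1 + 1 + 3 + 3 + 1 = 16.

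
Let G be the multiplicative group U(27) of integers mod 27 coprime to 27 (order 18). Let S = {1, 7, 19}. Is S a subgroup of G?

19 ∈ S but its inverse 10 ∉ S, so S is not a subgroup.

No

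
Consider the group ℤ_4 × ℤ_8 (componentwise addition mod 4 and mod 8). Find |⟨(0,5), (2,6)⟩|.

|⟨(0,5)⟩| = 8 and |⟨(2,6)⟩| = 4, so |H| is a multiple of lcm(8, 4) = 8 and divides |G| = 32.
Closing under the operation: H = {(0,0), (0,1), (0,2), (0,3), (0,4), (0,5), (0,6), (0,7), (2,0), (2,1), (2,2), (2,3), (2,4), (2,5), (2,6), (2,7)}, so |H| = 16.

16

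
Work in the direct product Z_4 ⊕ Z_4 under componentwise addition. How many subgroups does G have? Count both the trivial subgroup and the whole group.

|G| = 16, so by Lagrange every subgroup order divides 16. Divisors: 1, 2, 4, 8, 16.
Subgroups by order — order 1: 1; order 2: 3; order 4: 7; order 8: 3; order 16: 1.
Total: 1 + 3 + 7 + 3 + 1 = 15.

15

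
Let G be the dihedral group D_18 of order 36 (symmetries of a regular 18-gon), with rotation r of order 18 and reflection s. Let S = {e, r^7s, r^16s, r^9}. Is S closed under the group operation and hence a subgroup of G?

|S| = 4 divides |G| = 36, consistent with Lagrange.
S contains the identity, every element's inverse is in S, and S is closed under ·: it is a subgroup.

Yes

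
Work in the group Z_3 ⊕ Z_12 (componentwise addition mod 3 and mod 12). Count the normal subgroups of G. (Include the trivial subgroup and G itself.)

18

G is abelian, so every subgroup is normal.
G has 18 subgroups in total, hence 18 normal subgroups.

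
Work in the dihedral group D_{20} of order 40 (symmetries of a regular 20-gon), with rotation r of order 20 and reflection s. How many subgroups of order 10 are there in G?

5

|G| = 40 and 10 | 40, so subgroups of order 10 are possible by Lagrange.
The subgroups of order 10 are: {e, r^2, r^4, r^6, r^8, r^10, r^12, r^14, r^16, r^18}; {e, r^4, r^8, r^12, r^16, r^2s, r^6s, r^10s, r^14s, r^18s}; {e, r^4, r^8, r^12, r^16, r^3s, r^7s, r^11s, r^15s, r^19s}; {e, r^4, r^8, r^12, r^16, s, r^4s, r^8s, r^12s, r^16s}; … (5 in all).
So G has 5 subgroups of order 10.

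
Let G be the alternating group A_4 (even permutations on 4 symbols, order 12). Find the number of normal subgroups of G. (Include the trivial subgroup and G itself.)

G has 10 subgroups. Checking conjugation-invariance by order — order 1: 1/1 normal; order 2: 0/3 normal; order 3: 0/4 normal; order 4: 1/1 normal; order 12: 1/1 normal.
Total normal subgroups: 3.

3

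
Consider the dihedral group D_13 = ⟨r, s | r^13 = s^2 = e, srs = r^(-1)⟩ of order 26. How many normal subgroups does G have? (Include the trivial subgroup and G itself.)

3

G has 16 subgroups. Checking conjugation-invariance by order — order 1: 1/1 normal; order 2: 0/13 normal; order 13: 1/1 normal; order 26: 1/1 normal.
Total normal subgroups: 3.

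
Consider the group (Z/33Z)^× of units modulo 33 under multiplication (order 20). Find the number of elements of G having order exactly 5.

The elements of order 5 are: 4, 16, 25, 31.
That's 4.

4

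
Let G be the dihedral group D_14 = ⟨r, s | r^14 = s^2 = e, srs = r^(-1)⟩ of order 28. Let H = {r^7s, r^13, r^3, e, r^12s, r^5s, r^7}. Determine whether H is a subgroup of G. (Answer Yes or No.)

No

r^13 ∈ H but its inverse r ∉ H, so H is not a subgroup.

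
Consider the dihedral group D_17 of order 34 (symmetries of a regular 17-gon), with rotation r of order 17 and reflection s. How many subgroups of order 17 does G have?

|G| = 34 and 17 | 34, so subgroups of order 17 are possible by Lagrange.
The subgroups of order 17 are: {e, r, r^2, r^3, r^4, r^5, r^6, r^7, r^8, r^9, r^10, r^11, r^12, r^13, r^14, r^15, r^16}.
So G has 1 subgroup of order 17.

1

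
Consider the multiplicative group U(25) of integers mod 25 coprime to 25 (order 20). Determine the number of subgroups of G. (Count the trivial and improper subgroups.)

|G| = 20, so by Lagrange every subgroup order divides 20. Divisors: 1, 2, 4, 5, 10, 20.
Subgroups by order — order 1: 1; order 2: 1; order 4: 1; order 5: 1; order 10: 1; order 20: 1.
Total: 1 + 1 + 1 + 1 + 1 + 1 = 6.

6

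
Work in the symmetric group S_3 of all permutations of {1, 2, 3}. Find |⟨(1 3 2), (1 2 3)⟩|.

3

|⟨(1 3 2)⟩| = 3 and |⟨(1 2 3)⟩| = 3, so |H| is a multiple of lcm(3, 3) = 3 and divides |G| = 6.
Closing under the operation: H = {e, (1 2 3), (1 3 2)}, so |H| = 3.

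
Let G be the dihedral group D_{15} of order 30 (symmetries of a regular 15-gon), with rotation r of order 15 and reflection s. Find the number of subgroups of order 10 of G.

3

|G| = 30 and 10 | 30, so subgroups of order 10 are possible by Lagrange.
The subgroups of order 10 are: {e, r^3, r^6, r^9, r^12, rs, r^4s, r^7s, r^10s, r^13s}; {e, r^3, r^6, r^9, r^12, r^2s, r^5s, r^8s, r^11s, r^14s}; {e, r^3, r^6, r^9, r^12, s, r^3s, r^6s, r^9s, r^12s}.
So G has 3 subgroups of order 10.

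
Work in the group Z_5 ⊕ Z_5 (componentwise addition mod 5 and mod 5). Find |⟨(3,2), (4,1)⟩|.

5

|⟨(3,2)⟩| = 5 and |⟨(4,1)⟩| = 5, so |H| is a multiple of lcm(5, 5) = 5 and divides |G| = 25.
Closing under the operation: H = {(0,0), (1,4), (2,3), (3,2), (4,1)}, so |H| = 5.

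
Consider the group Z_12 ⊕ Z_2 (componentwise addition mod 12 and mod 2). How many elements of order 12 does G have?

An element (a,b) has order lcm(ord(a), ord(b)); count pairs with lcm equal to 12.
Enumerating gives 8 such elements.

8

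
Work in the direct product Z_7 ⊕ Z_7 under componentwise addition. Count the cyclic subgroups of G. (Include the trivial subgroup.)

Group the elements of G by the cyclic subgroup they generate; each cyclic subgroup of order d accounts for φ(d) elements.
Cyclic subgroups by order — order 1: 1; order 7: 8.
Total: 9.

9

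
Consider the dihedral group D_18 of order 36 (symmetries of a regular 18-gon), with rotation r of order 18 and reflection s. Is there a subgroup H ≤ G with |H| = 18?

Yes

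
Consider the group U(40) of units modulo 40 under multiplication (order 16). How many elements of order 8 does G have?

0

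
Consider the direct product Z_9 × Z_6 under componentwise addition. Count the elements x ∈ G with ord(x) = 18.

18

An element (a,b) has order lcm(ord(a), ord(b)); count pairs with lcm equal to 18.
Enumerating gives 18 such elements.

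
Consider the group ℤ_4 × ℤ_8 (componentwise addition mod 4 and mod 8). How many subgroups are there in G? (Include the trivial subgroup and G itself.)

22

|G| = 32, so by Lagrange every subgroup order divides 32. Divisors: 1, 2, 4, 8, 16, 32.
Subgroups by order — order 1: 1; order 2: 3; order 4: 7; order 8: 7; order 16: 3; order 32: 1.
Total: 1 + 3 + 7 + 7 + 3 + 1 = 22.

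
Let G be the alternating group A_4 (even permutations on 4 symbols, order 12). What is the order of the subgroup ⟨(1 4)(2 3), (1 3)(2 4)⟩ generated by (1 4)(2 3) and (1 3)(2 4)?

4

|⟨(1 4)(2 3)⟩| = 2 and |⟨(1 3)(2 4)⟩| = 2, so |H| is a multiple of lcm(2, 2) = 2 and divides |G| = 12.
Closing under the operation: H = {e, (1 2)(3 4), (1 3)(2 4), (1 4)(2 3)}, so |H| = 4.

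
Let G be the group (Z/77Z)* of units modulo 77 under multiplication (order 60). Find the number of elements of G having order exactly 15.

The elements of order 15 are: 4, 9, 16, 25, 37, 53, 58, 60.
That's 8.

8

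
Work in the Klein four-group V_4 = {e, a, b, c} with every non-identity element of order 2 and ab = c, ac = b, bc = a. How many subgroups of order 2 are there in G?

|G| = 4 and 2 | 4, so subgroups of order 2 are possible by Lagrange.
The subgroups of order 2 are: {e, a}; {e, b}; {e, c}.
So G has 3 subgroups of order 2.

3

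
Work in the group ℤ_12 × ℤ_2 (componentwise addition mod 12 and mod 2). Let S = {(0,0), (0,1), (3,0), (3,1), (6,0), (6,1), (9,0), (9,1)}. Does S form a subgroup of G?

|S| = 8 divides |G| = 24, consistent with Lagrange.
S contains the identity, every element's inverse is in S, and S is closed under +: it is a subgroup.

Yes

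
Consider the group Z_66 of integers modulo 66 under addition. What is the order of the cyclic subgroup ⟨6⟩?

11

In Z_66, the order of an element a is n/gcd(a, n).
gcd(6, 66) = 6, so |⟨6⟩| = 66/6 = 11.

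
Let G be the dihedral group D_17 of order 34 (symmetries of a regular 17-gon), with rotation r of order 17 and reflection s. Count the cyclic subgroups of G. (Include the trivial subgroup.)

Group the elements of G by the cyclic subgroup they generate; each cyclic subgroup of order d accounts for φ(d) elements.
Cyclic subgroups by order — order 1: 1; order 2: 17; order 17: 1.
Total: 19.

19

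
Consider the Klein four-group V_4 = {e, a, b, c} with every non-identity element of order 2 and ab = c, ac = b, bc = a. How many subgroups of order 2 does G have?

3

|G| = 4 and 2 | 4, so subgroups of order 2 are possible by Lagrange.
The subgroups of order 2 are: {e, a}; {e, b}; {e, c}.
So G has 3 subgroups of order 2.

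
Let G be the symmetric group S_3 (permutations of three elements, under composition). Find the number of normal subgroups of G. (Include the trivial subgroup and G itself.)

3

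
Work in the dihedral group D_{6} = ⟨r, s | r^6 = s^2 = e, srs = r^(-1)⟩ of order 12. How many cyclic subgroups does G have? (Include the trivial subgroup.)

10

Each element a generates a cyclic subgroup ⟨a⟩; distinct elements may generate the same one (a cyclic group of order d has φ(d) generators).
Cyclic subgroups by order — order 1: 1; order 2: 7; order 3: 1; order 6: 1.
Total: 10.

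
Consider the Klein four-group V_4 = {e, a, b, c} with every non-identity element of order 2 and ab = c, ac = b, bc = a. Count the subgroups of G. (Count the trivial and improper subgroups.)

|G| = 4, so by Lagrange every subgroup order divides 4. Divisors: 1, 2, 4.
Subgroups by order — order 1: 1; order 2: 3; order 4: 1.
Total: 1 + 3 + 1 = 5.

5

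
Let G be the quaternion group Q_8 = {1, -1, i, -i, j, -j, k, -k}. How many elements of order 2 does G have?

1

The elements of order 2 are: -1.
That's 1.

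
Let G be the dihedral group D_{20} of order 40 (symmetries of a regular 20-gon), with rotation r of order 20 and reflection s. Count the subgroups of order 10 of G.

5

|G| = 40 and 10 | 40, so subgroups of order 10 are possible by Lagrange.
The subgroups of order 10 are: {e, r^2, r^4, r^6, r^8, r^10, r^12, r^14, r^16, r^18}; {e, r^4, r^8, r^12, r^16, r^2s, r^6s, r^10s, r^14s, r^18s}; {e, r^4, r^8, r^12, r^16, r^3s, r^7s, r^11s, r^15s, r^19s}; {e, r^4, r^8, r^12, r^16, s, r^4s, r^8s, r^12s, r^16s}; … (5 in all).
So G has 5 subgroups of order 10.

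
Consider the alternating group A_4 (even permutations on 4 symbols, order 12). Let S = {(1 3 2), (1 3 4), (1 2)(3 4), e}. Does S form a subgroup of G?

No

(1 3 2) ∈ S but its inverse (1 2 3) ∉ S, so S is not a subgroup.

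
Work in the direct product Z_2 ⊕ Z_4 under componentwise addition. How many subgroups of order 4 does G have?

3

|G| = 8 and 4 | 8, so subgroups of order 4 are possible by Lagrange.
The subgroups of order 4 are: {(0,0), (0,1), (0,2), (0,3)}; {(0,0), (0,2), (1,0), (1,2)}; {(0,0), (0,2), (1,1), (1,3)}.
So G has 3 subgroups of order 4.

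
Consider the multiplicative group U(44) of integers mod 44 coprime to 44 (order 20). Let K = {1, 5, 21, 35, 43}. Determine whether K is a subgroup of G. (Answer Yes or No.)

No

35 ∈ K but its inverse 39 ∉ K, so K is not a subgroup.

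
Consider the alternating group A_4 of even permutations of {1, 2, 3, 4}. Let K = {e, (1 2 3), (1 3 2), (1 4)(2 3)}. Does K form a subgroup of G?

No

Closure fails: (1 3 2) ∘ (1 4)(2 3) = (1 4 3) ∉ K. So K is not a subgroup.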